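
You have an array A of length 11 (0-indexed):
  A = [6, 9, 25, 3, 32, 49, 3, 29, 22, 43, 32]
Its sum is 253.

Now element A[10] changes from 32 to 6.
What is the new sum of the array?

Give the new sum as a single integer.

Old value at index 10: 32
New value at index 10: 6
Delta = 6 - 32 = -26
New sum = old_sum + delta = 253 + (-26) = 227

Answer: 227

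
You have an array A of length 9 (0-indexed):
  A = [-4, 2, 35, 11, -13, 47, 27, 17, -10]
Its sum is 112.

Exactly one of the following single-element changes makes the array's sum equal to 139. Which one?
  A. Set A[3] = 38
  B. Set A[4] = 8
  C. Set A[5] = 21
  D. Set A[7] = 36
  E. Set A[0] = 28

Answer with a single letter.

Option A: A[3] 11->38, delta=27, new_sum=112+(27)=139 <-- matches target
Option B: A[4] -13->8, delta=21, new_sum=112+(21)=133
Option C: A[5] 47->21, delta=-26, new_sum=112+(-26)=86
Option D: A[7] 17->36, delta=19, new_sum=112+(19)=131
Option E: A[0] -4->28, delta=32, new_sum=112+(32)=144

Answer: A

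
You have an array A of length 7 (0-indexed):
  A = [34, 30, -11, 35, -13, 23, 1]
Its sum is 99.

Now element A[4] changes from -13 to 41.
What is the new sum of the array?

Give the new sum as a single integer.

Old value at index 4: -13
New value at index 4: 41
Delta = 41 - -13 = 54
New sum = old_sum + delta = 99 + (54) = 153

Answer: 153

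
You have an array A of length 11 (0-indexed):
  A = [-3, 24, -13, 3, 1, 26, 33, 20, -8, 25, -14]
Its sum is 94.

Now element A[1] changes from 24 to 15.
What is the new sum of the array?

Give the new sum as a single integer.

Old value at index 1: 24
New value at index 1: 15
Delta = 15 - 24 = -9
New sum = old_sum + delta = 94 + (-9) = 85

Answer: 85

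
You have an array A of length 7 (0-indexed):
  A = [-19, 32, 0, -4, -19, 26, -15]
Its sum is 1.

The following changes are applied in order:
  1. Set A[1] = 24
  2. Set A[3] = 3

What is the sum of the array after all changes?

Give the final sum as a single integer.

Initial sum: 1
Change 1: A[1] 32 -> 24, delta = -8, sum = -7
Change 2: A[3] -4 -> 3, delta = 7, sum = 0

Answer: 0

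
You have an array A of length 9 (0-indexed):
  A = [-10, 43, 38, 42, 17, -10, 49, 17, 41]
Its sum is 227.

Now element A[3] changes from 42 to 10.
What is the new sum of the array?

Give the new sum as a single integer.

Old value at index 3: 42
New value at index 3: 10
Delta = 10 - 42 = -32
New sum = old_sum + delta = 227 + (-32) = 195

Answer: 195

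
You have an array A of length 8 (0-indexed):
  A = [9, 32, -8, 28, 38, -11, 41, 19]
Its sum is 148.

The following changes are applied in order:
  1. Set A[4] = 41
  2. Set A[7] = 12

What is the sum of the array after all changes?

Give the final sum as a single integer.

Answer: 144

Derivation:
Initial sum: 148
Change 1: A[4] 38 -> 41, delta = 3, sum = 151
Change 2: A[7] 19 -> 12, delta = -7, sum = 144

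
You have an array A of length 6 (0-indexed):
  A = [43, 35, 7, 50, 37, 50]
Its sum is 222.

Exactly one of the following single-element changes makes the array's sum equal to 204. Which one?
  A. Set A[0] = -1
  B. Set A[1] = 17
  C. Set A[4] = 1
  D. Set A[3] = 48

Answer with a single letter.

Answer: B

Derivation:
Option A: A[0] 43->-1, delta=-44, new_sum=222+(-44)=178
Option B: A[1] 35->17, delta=-18, new_sum=222+(-18)=204 <-- matches target
Option C: A[4] 37->1, delta=-36, new_sum=222+(-36)=186
Option D: A[3] 50->48, delta=-2, new_sum=222+(-2)=220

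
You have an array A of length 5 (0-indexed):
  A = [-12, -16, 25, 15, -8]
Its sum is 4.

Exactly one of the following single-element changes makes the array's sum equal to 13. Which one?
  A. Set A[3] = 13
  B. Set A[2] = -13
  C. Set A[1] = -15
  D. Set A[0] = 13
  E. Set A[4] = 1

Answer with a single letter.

Answer: E

Derivation:
Option A: A[3] 15->13, delta=-2, new_sum=4+(-2)=2
Option B: A[2] 25->-13, delta=-38, new_sum=4+(-38)=-34
Option C: A[1] -16->-15, delta=1, new_sum=4+(1)=5
Option D: A[0] -12->13, delta=25, new_sum=4+(25)=29
Option E: A[4] -8->1, delta=9, new_sum=4+(9)=13 <-- matches target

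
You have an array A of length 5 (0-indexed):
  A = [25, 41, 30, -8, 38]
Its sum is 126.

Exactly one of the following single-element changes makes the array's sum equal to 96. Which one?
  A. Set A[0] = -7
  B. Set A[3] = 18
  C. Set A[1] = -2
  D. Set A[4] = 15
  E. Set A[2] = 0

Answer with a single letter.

Answer: E

Derivation:
Option A: A[0] 25->-7, delta=-32, new_sum=126+(-32)=94
Option B: A[3] -8->18, delta=26, new_sum=126+(26)=152
Option C: A[1] 41->-2, delta=-43, new_sum=126+(-43)=83
Option D: A[4] 38->15, delta=-23, new_sum=126+(-23)=103
Option E: A[2] 30->0, delta=-30, new_sum=126+(-30)=96 <-- matches target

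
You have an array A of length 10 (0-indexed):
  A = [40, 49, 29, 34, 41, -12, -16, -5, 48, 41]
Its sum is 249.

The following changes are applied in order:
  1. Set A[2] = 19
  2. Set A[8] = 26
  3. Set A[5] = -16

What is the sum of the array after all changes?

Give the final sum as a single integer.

Answer: 213

Derivation:
Initial sum: 249
Change 1: A[2] 29 -> 19, delta = -10, sum = 239
Change 2: A[8] 48 -> 26, delta = -22, sum = 217
Change 3: A[5] -12 -> -16, delta = -4, sum = 213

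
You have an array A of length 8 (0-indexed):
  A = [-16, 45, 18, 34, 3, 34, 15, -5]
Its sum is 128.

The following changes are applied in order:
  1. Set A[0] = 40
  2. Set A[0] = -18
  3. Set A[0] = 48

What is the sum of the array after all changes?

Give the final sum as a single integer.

Initial sum: 128
Change 1: A[0] -16 -> 40, delta = 56, sum = 184
Change 2: A[0] 40 -> -18, delta = -58, sum = 126
Change 3: A[0] -18 -> 48, delta = 66, sum = 192

Answer: 192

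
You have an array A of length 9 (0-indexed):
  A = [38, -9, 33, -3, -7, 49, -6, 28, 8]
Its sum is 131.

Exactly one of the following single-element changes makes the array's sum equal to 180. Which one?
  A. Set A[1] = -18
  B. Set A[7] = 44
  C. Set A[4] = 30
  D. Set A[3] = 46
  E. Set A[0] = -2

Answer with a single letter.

Answer: D

Derivation:
Option A: A[1] -9->-18, delta=-9, new_sum=131+(-9)=122
Option B: A[7] 28->44, delta=16, new_sum=131+(16)=147
Option C: A[4] -7->30, delta=37, new_sum=131+(37)=168
Option D: A[3] -3->46, delta=49, new_sum=131+(49)=180 <-- matches target
Option E: A[0] 38->-2, delta=-40, new_sum=131+(-40)=91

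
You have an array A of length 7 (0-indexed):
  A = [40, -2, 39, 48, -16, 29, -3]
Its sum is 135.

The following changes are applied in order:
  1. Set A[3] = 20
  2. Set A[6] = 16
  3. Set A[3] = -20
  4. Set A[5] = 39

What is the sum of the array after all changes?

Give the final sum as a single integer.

Answer: 96

Derivation:
Initial sum: 135
Change 1: A[3] 48 -> 20, delta = -28, sum = 107
Change 2: A[6] -3 -> 16, delta = 19, sum = 126
Change 3: A[3] 20 -> -20, delta = -40, sum = 86
Change 4: A[5] 29 -> 39, delta = 10, sum = 96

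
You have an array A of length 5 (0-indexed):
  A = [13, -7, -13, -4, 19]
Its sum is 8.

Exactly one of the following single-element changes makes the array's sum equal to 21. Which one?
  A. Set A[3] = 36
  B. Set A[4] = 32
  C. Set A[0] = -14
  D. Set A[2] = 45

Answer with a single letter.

Answer: B

Derivation:
Option A: A[3] -4->36, delta=40, new_sum=8+(40)=48
Option B: A[4] 19->32, delta=13, new_sum=8+(13)=21 <-- matches target
Option C: A[0] 13->-14, delta=-27, new_sum=8+(-27)=-19
Option D: A[2] -13->45, delta=58, new_sum=8+(58)=66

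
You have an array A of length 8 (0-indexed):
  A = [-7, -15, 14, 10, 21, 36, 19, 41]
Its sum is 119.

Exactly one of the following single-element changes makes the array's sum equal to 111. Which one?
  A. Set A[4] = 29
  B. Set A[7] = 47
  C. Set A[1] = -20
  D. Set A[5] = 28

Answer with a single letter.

Option A: A[4] 21->29, delta=8, new_sum=119+(8)=127
Option B: A[7] 41->47, delta=6, new_sum=119+(6)=125
Option C: A[1] -15->-20, delta=-5, new_sum=119+(-5)=114
Option D: A[5] 36->28, delta=-8, new_sum=119+(-8)=111 <-- matches target

Answer: D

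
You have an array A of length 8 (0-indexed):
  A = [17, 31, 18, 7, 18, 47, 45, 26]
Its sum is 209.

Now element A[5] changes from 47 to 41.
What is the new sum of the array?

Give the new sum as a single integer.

Answer: 203

Derivation:
Old value at index 5: 47
New value at index 5: 41
Delta = 41 - 47 = -6
New sum = old_sum + delta = 209 + (-6) = 203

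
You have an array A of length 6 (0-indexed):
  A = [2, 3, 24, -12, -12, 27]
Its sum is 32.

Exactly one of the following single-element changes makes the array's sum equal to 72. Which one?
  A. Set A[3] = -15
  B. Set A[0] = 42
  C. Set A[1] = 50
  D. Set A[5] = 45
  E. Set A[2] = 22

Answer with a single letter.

Option A: A[3] -12->-15, delta=-3, new_sum=32+(-3)=29
Option B: A[0] 2->42, delta=40, new_sum=32+(40)=72 <-- matches target
Option C: A[1] 3->50, delta=47, new_sum=32+(47)=79
Option D: A[5] 27->45, delta=18, new_sum=32+(18)=50
Option E: A[2] 24->22, delta=-2, new_sum=32+(-2)=30

Answer: B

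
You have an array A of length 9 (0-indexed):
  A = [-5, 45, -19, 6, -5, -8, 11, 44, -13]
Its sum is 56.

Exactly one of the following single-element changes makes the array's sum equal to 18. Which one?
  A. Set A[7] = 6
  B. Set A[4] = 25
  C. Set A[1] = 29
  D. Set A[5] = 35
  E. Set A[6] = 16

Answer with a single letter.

Option A: A[7] 44->6, delta=-38, new_sum=56+(-38)=18 <-- matches target
Option B: A[4] -5->25, delta=30, new_sum=56+(30)=86
Option C: A[1] 45->29, delta=-16, new_sum=56+(-16)=40
Option D: A[5] -8->35, delta=43, new_sum=56+(43)=99
Option E: A[6] 11->16, delta=5, new_sum=56+(5)=61

Answer: A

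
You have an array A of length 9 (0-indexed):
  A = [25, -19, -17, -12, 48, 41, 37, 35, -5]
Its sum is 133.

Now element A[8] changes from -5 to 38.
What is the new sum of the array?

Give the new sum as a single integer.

Old value at index 8: -5
New value at index 8: 38
Delta = 38 - -5 = 43
New sum = old_sum + delta = 133 + (43) = 176

Answer: 176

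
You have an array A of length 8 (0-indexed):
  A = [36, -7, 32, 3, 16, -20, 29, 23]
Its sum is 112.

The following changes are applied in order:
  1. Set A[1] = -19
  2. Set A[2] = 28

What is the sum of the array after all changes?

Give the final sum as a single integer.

Answer: 96

Derivation:
Initial sum: 112
Change 1: A[1] -7 -> -19, delta = -12, sum = 100
Change 2: A[2] 32 -> 28, delta = -4, sum = 96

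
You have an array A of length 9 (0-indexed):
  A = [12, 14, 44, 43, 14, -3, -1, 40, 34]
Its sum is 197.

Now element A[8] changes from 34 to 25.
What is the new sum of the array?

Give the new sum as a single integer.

Answer: 188

Derivation:
Old value at index 8: 34
New value at index 8: 25
Delta = 25 - 34 = -9
New sum = old_sum + delta = 197 + (-9) = 188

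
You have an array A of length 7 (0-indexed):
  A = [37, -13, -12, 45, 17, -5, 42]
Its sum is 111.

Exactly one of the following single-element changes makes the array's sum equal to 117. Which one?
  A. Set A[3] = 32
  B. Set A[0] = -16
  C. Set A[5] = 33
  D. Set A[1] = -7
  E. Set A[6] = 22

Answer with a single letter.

Answer: D

Derivation:
Option A: A[3] 45->32, delta=-13, new_sum=111+(-13)=98
Option B: A[0] 37->-16, delta=-53, new_sum=111+(-53)=58
Option C: A[5] -5->33, delta=38, new_sum=111+(38)=149
Option D: A[1] -13->-7, delta=6, new_sum=111+(6)=117 <-- matches target
Option E: A[6] 42->22, delta=-20, new_sum=111+(-20)=91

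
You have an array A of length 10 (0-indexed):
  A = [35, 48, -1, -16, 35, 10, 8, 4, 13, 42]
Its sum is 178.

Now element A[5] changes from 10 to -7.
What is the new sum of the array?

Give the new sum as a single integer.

Answer: 161

Derivation:
Old value at index 5: 10
New value at index 5: -7
Delta = -7 - 10 = -17
New sum = old_sum + delta = 178 + (-17) = 161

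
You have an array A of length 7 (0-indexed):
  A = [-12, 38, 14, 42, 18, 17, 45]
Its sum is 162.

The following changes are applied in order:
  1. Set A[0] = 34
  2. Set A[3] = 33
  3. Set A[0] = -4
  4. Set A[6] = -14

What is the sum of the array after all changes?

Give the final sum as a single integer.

Initial sum: 162
Change 1: A[0] -12 -> 34, delta = 46, sum = 208
Change 2: A[3] 42 -> 33, delta = -9, sum = 199
Change 3: A[0] 34 -> -4, delta = -38, sum = 161
Change 4: A[6] 45 -> -14, delta = -59, sum = 102

Answer: 102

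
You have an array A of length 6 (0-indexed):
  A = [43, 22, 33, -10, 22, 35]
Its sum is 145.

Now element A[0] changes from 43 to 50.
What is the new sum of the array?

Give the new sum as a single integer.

Answer: 152

Derivation:
Old value at index 0: 43
New value at index 0: 50
Delta = 50 - 43 = 7
New sum = old_sum + delta = 145 + (7) = 152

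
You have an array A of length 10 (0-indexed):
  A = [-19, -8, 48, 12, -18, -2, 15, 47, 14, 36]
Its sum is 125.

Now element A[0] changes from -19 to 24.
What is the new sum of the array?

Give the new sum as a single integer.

Old value at index 0: -19
New value at index 0: 24
Delta = 24 - -19 = 43
New sum = old_sum + delta = 125 + (43) = 168

Answer: 168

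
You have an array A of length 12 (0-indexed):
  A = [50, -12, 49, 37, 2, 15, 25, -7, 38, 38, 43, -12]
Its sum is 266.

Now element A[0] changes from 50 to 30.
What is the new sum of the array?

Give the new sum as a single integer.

Answer: 246

Derivation:
Old value at index 0: 50
New value at index 0: 30
Delta = 30 - 50 = -20
New sum = old_sum + delta = 266 + (-20) = 246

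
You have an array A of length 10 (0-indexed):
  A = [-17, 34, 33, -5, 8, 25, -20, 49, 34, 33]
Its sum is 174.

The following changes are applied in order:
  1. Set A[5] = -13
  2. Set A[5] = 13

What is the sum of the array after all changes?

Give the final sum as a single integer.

Initial sum: 174
Change 1: A[5] 25 -> -13, delta = -38, sum = 136
Change 2: A[5] -13 -> 13, delta = 26, sum = 162

Answer: 162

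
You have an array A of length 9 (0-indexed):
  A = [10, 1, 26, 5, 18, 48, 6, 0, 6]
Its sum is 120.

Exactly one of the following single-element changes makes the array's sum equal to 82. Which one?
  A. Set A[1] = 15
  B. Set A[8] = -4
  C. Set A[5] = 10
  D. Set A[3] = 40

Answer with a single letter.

Answer: C

Derivation:
Option A: A[1] 1->15, delta=14, new_sum=120+(14)=134
Option B: A[8] 6->-4, delta=-10, new_sum=120+(-10)=110
Option C: A[5] 48->10, delta=-38, new_sum=120+(-38)=82 <-- matches target
Option D: A[3] 5->40, delta=35, new_sum=120+(35)=155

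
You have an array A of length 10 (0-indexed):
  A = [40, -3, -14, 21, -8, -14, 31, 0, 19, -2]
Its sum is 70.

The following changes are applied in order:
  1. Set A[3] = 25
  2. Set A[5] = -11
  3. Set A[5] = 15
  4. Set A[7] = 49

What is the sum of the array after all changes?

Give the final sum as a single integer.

Answer: 152

Derivation:
Initial sum: 70
Change 1: A[3] 21 -> 25, delta = 4, sum = 74
Change 2: A[5] -14 -> -11, delta = 3, sum = 77
Change 3: A[5] -11 -> 15, delta = 26, sum = 103
Change 4: A[7] 0 -> 49, delta = 49, sum = 152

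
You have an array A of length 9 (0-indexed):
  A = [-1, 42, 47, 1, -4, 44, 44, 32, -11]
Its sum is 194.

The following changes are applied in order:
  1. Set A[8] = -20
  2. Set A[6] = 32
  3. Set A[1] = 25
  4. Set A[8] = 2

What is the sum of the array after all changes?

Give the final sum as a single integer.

Initial sum: 194
Change 1: A[8] -11 -> -20, delta = -9, sum = 185
Change 2: A[6] 44 -> 32, delta = -12, sum = 173
Change 3: A[1] 42 -> 25, delta = -17, sum = 156
Change 4: A[8] -20 -> 2, delta = 22, sum = 178

Answer: 178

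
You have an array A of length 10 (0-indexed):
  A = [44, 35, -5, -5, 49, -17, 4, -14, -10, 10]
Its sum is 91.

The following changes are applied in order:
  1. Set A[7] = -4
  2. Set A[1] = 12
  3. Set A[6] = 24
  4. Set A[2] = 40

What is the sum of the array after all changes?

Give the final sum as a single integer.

Answer: 143

Derivation:
Initial sum: 91
Change 1: A[7] -14 -> -4, delta = 10, sum = 101
Change 2: A[1] 35 -> 12, delta = -23, sum = 78
Change 3: A[6] 4 -> 24, delta = 20, sum = 98
Change 4: A[2] -5 -> 40, delta = 45, sum = 143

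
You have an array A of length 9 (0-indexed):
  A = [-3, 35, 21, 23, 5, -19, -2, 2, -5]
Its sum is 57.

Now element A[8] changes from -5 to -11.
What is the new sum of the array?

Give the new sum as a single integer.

Old value at index 8: -5
New value at index 8: -11
Delta = -11 - -5 = -6
New sum = old_sum + delta = 57 + (-6) = 51

Answer: 51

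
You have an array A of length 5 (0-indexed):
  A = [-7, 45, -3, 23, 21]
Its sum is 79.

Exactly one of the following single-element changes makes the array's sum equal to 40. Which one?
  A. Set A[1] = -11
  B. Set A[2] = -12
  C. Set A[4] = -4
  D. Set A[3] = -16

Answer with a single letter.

Answer: D

Derivation:
Option A: A[1] 45->-11, delta=-56, new_sum=79+(-56)=23
Option B: A[2] -3->-12, delta=-9, new_sum=79+(-9)=70
Option C: A[4] 21->-4, delta=-25, new_sum=79+(-25)=54
Option D: A[3] 23->-16, delta=-39, new_sum=79+(-39)=40 <-- matches target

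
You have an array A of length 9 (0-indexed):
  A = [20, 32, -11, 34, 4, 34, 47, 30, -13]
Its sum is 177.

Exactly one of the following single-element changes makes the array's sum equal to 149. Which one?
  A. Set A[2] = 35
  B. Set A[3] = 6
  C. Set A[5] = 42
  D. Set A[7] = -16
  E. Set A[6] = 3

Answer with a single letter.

Option A: A[2] -11->35, delta=46, new_sum=177+(46)=223
Option B: A[3] 34->6, delta=-28, new_sum=177+(-28)=149 <-- matches target
Option C: A[5] 34->42, delta=8, new_sum=177+(8)=185
Option D: A[7] 30->-16, delta=-46, new_sum=177+(-46)=131
Option E: A[6] 47->3, delta=-44, new_sum=177+(-44)=133

Answer: B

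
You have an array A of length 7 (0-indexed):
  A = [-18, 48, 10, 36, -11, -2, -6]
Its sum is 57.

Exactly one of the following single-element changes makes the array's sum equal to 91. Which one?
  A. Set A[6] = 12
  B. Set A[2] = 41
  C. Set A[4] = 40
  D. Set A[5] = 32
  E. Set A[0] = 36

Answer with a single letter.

Answer: D

Derivation:
Option A: A[6] -6->12, delta=18, new_sum=57+(18)=75
Option B: A[2] 10->41, delta=31, new_sum=57+(31)=88
Option C: A[4] -11->40, delta=51, new_sum=57+(51)=108
Option D: A[5] -2->32, delta=34, new_sum=57+(34)=91 <-- matches target
Option E: A[0] -18->36, delta=54, new_sum=57+(54)=111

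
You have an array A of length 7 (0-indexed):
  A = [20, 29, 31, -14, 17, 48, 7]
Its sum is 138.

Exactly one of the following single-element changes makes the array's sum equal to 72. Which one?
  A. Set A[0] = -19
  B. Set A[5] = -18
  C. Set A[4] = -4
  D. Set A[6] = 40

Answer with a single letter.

Answer: B

Derivation:
Option A: A[0] 20->-19, delta=-39, new_sum=138+(-39)=99
Option B: A[5] 48->-18, delta=-66, new_sum=138+(-66)=72 <-- matches target
Option C: A[4] 17->-4, delta=-21, new_sum=138+(-21)=117
Option D: A[6] 7->40, delta=33, new_sum=138+(33)=171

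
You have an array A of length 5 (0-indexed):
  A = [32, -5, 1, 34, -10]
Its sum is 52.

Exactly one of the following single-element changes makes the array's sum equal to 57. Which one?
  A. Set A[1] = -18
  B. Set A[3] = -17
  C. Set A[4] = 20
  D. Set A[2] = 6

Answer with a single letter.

Option A: A[1] -5->-18, delta=-13, new_sum=52+(-13)=39
Option B: A[3] 34->-17, delta=-51, new_sum=52+(-51)=1
Option C: A[4] -10->20, delta=30, new_sum=52+(30)=82
Option D: A[2] 1->6, delta=5, new_sum=52+(5)=57 <-- matches target

Answer: D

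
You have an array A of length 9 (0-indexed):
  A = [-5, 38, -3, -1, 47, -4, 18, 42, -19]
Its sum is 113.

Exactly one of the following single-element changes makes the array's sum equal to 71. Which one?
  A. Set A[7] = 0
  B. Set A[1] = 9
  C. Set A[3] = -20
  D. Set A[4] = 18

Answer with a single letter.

Option A: A[7] 42->0, delta=-42, new_sum=113+(-42)=71 <-- matches target
Option B: A[1] 38->9, delta=-29, new_sum=113+(-29)=84
Option C: A[3] -1->-20, delta=-19, new_sum=113+(-19)=94
Option D: A[4] 47->18, delta=-29, new_sum=113+(-29)=84

Answer: A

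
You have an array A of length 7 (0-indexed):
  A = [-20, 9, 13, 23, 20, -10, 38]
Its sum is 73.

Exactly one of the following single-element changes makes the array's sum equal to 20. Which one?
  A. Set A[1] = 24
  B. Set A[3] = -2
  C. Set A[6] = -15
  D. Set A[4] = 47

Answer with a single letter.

Answer: C

Derivation:
Option A: A[1] 9->24, delta=15, new_sum=73+(15)=88
Option B: A[3] 23->-2, delta=-25, new_sum=73+(-25)=48
Option C: A[6] 38->-15, delta=-53, new_sum=73+(-53)=20 <-- matches target
Option D: A[4] 20->47, delta=27, new_sum=73+(27)=100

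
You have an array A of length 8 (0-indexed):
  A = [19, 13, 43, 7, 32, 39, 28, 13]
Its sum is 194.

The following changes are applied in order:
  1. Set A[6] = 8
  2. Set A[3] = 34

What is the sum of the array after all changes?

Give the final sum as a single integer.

Initial sum: 194
Change 1: A[6] 28 -> 8, delta = -20, sum = 174
Change 2: A[3] 7 -> 34, delta = 27, sum = 201

Answer: 201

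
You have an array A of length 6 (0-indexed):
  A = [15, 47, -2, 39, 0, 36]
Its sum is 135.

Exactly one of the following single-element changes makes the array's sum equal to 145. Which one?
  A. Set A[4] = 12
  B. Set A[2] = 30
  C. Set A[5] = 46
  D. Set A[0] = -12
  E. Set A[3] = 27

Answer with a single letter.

Option A: A[4] 0->12, delta=12, new_sum=135+(12)=147
Option B: A[2] -2->30, delta=32, new_sum=135+(32)=167
Option C: A[5] 36->46, delta=10, new_sum=135+(10)=145 <-- matches target
Option D: A[0] 15->-12, delta=-27, new_sum=135+(-27)=108
Option E: A[3] 39->27, delta=-12, new_sum=135+(-12)=123

Answer: C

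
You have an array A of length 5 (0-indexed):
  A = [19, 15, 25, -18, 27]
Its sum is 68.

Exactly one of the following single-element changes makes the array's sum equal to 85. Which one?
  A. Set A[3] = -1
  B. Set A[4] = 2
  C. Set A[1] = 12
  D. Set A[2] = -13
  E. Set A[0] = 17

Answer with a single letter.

Option A: A[3] -18->-1, delta=17, new_sum=68+(17)=85 <-- matches target
Option B: A[4] 27->2, delta=-25, new_sum=68+(-25)=43
Option C: A[1] 15->12, delta=-3, new_sum=68+(-3)=65
Option D: A[2] 25->-13, delta=-38, new_sum=68+(-38)=30
Option E: A[0] 19->17, delta=-2, new_sum=68+(-2)=66

Answer: A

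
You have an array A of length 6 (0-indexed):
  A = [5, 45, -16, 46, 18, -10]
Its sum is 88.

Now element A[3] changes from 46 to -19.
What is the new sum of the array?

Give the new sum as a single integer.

Answer: 23

Derivation:
Old value at index 3: 46
New value at index 3: -19
Delta = -19 - 46 = -65
New sum = old_sum + delta = 88 + (-65) = 23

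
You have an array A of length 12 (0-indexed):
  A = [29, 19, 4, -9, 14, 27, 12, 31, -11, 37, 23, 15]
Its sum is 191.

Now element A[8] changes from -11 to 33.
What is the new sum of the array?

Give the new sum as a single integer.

Old value at index 8: -11
New value at index 8: 33
Delta = 33 - -11 = 44
New sum = old_sum + delta = 191 + (44) = 235

Answer: 235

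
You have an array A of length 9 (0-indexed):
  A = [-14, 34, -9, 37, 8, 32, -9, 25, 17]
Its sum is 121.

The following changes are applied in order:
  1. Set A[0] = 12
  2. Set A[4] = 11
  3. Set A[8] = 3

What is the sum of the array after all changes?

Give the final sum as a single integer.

Answer: 136

Derivation:
Initial sum: 121
Change 1: A[0] -14 -> 12, delta = 26, sum = 147
Change 2: A[4] 8 -> 11, delta = 3, sum = 150
Change 3: A[8] 17 -> 3, delta = -14, sum = 136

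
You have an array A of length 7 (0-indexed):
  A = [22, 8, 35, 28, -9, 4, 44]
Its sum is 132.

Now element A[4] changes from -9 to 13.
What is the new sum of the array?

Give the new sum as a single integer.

Answer: 154

Derivation:
Old value at index 4: -9
New value at index 4: 13
Delta = 13 - -9 = 22
New sum = old_sum + delta = 132 + (22) = 154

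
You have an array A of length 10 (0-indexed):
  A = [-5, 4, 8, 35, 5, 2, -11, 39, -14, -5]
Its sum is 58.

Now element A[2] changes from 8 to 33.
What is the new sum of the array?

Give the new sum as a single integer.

Old value at index 2: 8
New value at index 2: 33
Delta = 33 - 8 = 25
New sum = old_sum + delta = 58 + (25) = 83

Answer: 83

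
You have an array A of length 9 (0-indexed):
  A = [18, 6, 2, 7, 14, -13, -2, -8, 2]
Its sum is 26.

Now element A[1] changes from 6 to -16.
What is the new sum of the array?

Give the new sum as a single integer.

Old value at index 1: 6
New value at index 1: -16
Delta = -16 - 6 = -22
New sum = old_sum + delta = 26 + (-22) = 4

Answer: 4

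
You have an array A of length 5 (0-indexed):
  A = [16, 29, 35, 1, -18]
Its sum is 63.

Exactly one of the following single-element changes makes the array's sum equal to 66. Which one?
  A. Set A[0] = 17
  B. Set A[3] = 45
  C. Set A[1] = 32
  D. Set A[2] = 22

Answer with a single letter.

Option A: A[0] 16->17, delta=1, new_sum=63+(1)=64
Option B: A[3] 1->45, delta=44, new_sum=63+(44)=107
Option C: A[1] 29->32, delta=3, new_sum=63+(3)=66 <-- matches target
Option D: A[2] 35->22, delta=-13, new_sum=63+(-13)=50

Answer: C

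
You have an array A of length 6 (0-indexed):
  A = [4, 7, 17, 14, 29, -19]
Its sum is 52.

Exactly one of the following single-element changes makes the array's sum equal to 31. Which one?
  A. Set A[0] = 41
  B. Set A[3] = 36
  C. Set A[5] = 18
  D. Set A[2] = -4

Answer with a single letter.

Answer: D

Derivation:
Option A: A[0] 4->41, delta=37, new_sum=52+(37)=89
Option B: A[3] 14->36, delta=22, new_sum=52+(22)=74
Option C: A[5] -19->18, delta=37, new_sum=52+(37)=89
Option D: A[2] 17->-4, delta=-21, new_sum=52+(-21)=31 <-- matches target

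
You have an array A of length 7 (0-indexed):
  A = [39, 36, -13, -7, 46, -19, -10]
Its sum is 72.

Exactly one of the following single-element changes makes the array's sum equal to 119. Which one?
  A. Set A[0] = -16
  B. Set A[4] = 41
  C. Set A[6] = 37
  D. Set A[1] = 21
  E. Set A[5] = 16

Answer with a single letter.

Option A: A[0] 39->-16, delta=-55, new_sum=72+(-55)=17
Option B: A[4] 46->41, delta=-5, new_sum=72+(-5)=67
Option C: A[6] -10->37, delta=47, new_sum=72+(47)=119 <-- matches target
Option D: A[1] 36->21, delta=-15, new_sum=72+(-15)=57
Option E: A[5] -19->16, delta=35, new_sum=72+(35)=107

Answer: C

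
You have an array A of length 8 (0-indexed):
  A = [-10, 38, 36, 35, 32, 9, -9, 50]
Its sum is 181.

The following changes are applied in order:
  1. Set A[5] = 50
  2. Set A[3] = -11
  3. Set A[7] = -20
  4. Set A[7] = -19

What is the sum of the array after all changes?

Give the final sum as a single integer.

Initial sum: 181
Change 1: A[5] 9 -> 50, delta = 41, sum = 222
Change 2: A[3] 35 -> -11, delta = -46, sum = 176
Change 3: A[7] 50 -> -20, delta = -70, sum = 106
Change 4: A[7] -20 -> -19, delta = 1, sum = 107

Answer: 107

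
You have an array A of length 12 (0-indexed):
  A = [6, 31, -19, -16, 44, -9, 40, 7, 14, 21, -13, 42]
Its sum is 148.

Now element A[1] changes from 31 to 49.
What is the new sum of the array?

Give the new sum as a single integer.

Old value at index 1: 31
New value at index 1: 49
Delta = 49 - 31 = 18
New sum = old_sum + delta = 148 + (18) = 166

Answer: 166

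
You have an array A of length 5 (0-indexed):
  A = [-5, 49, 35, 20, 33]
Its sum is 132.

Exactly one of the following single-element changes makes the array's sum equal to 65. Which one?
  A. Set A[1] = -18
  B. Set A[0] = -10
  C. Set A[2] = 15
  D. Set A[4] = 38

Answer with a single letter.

Option A: A[1] 49->-18, delta=-67, new_sum=132+(-67)=65 <-- matches target
Option B: A[0] -5->-10, delta=-5, new_sum=132+(-5)=127
Option C: A[2] 35->15, delta=-20, new_sum=132+(-20)=112
Option D: A[4] 33->38, delta=5, new_sum=132+(5)=137

Answer: A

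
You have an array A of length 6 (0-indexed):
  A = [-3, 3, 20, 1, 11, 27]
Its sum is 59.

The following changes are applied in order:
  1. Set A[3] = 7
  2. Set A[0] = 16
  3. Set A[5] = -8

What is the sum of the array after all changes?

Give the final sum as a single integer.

Initial sum: 59
Change 1: A[3] 1 -> 7, delta = 6, sum = 65
Change 2: A[0] -3 -> 16, delta = 19, sum = 84
Change 3: A[5] 27 -> -8, delta = -35, sum = 49

Answer: 49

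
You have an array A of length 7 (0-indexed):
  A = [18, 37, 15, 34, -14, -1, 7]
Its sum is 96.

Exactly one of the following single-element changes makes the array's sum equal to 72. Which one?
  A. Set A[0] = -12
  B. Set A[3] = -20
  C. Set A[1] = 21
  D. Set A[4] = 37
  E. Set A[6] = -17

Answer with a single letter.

Answer: E

Derivation:
Option A: A[0] 18->-12, delta=-30, new_sum=96+(-30)=66
Option B: A[3] 34->-20, delta=-54, new_sum=96+(-54)=42
Option C: A[1] 37->21, delta=-16, new_sum=96+(-16)=80
Option D: A[4] -14->37, delta=51, new_sum=96+(51)=147
Option E: A[6] 7->-17, delta=-24, new_sum=96+(-24)=72 <-- matches target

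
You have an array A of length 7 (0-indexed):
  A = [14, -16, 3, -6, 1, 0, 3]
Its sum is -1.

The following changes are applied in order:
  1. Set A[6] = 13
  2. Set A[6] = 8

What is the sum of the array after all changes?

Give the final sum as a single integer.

Initial sum: -1
Change 1: A[6] 3 -> 13, delta = 10, sum = 9
Change 2: A[6] 13 -> 8, delta = -5, sum = 4

Answer: 4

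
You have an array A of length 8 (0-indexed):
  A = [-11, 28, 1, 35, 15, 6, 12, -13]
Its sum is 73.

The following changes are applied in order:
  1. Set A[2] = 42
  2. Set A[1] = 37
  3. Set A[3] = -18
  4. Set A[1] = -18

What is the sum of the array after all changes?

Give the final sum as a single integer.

Initial sum: 73
Change 1: A[2] 1 -> 42, delta = 41, sum = 114
Change 2: A[1] 28 -> 37, delta = 9, sum = 123
Change 3: A[3] 35 -> -18, delta = -53, sum = 70
Change 4: A[1] 37 -> -18, delta = -55, sum = 15

Answer: 15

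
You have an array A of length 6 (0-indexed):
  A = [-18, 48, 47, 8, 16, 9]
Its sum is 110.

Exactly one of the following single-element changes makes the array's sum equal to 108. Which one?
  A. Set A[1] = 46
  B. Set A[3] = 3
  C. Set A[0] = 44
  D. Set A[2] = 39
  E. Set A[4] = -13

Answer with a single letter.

Option A: A[1] 48->46, delta=-2, new_sum=110+(-2)=108 <-- matches target
Option B: A[3] 8->3, delta=-5, new_sum=110+(-5)=105
Option C: A[0] -18->44, delta=62, new_sum=110+(62)=172
Option D: A[2] 47->39, delta=-8, new_sum=110+(-8)=102
Option E: A[4] 16->-13, delta=-29, new_sum=110+(-29)=81

Answer: A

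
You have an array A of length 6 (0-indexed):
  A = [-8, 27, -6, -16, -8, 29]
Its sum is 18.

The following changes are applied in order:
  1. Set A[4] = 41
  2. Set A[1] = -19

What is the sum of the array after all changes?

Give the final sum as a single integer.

Initial sum: 18
Change 1: A[4] -8 -> 41, delta = 49, sum = 67
Change 2: A[1] 27 -> -19, delta = -46, sum = 21

Answer: 21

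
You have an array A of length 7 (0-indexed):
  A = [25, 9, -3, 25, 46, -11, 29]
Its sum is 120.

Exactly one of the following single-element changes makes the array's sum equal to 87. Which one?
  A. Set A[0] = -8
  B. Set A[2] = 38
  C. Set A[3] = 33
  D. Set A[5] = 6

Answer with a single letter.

Answer: A

Derivation:
Option A: A[0] 25->-8, delta=-33, new_sum=120+(-33)=87 <-- matches target
Option B: A[2] -3->38, delta=41, new_sum=120+(41)=161
Option C: A[3] 25->33, delta=8, new_sum=120+(8)=128
Option D: A[5] -11->6, delta=17, new_sum=120+(17)=137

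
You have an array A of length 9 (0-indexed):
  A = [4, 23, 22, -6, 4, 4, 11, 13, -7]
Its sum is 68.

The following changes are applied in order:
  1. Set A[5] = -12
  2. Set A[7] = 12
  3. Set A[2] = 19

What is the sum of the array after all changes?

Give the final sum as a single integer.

Answer: 48

Derivation:
Initial sum: 68
Change 1: A[5] 4 -> -12, delta = -16, sum = 52
Change 2: A[7] 13 -> 12, delta = -1, sum = 51
Change 3: A[2] 22 -> 19, delta = -3, sum = 48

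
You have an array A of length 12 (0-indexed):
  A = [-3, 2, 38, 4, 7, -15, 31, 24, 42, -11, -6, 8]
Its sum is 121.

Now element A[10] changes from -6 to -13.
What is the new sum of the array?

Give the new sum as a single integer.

Old value at index 10: -6
New value at index 10: -13
Delta = -13 - -6 = -7
New sum = old_sum + delta = 121 + (-7) = 114

Answer: 114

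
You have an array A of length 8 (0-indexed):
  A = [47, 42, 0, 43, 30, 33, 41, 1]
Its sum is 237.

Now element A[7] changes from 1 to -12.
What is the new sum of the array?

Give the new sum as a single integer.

Answer: 224

Derivation:
Old value at index 7: 1
New value at index 7: -12
Delta = -12 - 1 = -13
New sum = old_sum + delta = 237 + (-13) = 224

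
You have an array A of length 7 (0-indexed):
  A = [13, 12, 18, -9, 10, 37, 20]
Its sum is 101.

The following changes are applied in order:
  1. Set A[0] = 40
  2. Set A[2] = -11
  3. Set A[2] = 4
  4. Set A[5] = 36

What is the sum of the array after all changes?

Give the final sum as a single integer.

Answer: 113

Derivation:
Initial sum: 101
Change 1: A[0] 13 -> 40, delta = 27, sum = 128
Change 2: A[2] 18 -> -11, delta = -29, sum = 99
Change 3: A[2] -11 -> 4, delta = 15, sum = 114
Change 4: A[5] 37 -> 36, delta = -1, sum = 113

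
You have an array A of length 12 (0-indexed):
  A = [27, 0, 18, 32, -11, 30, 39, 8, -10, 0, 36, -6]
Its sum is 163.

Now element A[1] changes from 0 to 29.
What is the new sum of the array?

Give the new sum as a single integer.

Answer: 192

Derivation:
Old value at index 1: 0
New value at index 1: 29
Delta = 29 - 0 = 29
New sum = old_sum + delta = 163 + (29) = 192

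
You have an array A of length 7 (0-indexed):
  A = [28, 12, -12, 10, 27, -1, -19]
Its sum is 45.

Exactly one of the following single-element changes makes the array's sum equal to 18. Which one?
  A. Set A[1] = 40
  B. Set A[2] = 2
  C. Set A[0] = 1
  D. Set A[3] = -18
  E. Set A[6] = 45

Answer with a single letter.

Answer: C

Derivation:
Option A: A[1] 12->40, delta=28, new_sum=45+(28)=73
Option B: A[2] -12->2, delta=14, new_sum=45+(14)=59
Option C: A[0] 28->1, delta=-27, new_sum=45+(-27)=18 <-- matches target
Option D: A[3] 10->-18, delta=-28, new_sum=45+(-28)=17
Option E: A[6] -19->45, delta=64, new_sum=45+(64)=109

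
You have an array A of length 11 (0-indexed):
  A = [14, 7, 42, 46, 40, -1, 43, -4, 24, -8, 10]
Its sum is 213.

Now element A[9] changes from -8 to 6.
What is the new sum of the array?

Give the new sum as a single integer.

Answer: 227

Derivation:
Old value at index 9: -8
New value at index 9: 6
Delta = 6 - -8 = 14
New sum = old_sum + delta = 213 + (14) = 227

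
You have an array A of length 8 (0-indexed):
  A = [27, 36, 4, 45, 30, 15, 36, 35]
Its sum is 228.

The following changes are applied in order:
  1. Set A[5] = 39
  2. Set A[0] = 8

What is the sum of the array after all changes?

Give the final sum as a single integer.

Initial sum: 228
Change 1: A[5] 15 -> 39, delta = 24, sum = 252
Change 2: A[0] 27 -> 8, delta = -19, sum = 233

Answer: 233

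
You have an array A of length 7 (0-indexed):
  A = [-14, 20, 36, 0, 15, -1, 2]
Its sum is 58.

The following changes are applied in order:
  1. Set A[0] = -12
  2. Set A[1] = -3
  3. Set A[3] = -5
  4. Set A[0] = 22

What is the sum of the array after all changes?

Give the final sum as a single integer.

Initial sum: 58
Change 1: A[0] -14 -> -12, delta = 2, sum = 60
Change 2: A[1] 20 -> -3, delta = -23, sum = 37
Change 3: A[3] 0 -> -5, delta = -5, sum = 32
Change 4: A[0] -12 -> 22, delta = 34, sum = 66

Answer: 66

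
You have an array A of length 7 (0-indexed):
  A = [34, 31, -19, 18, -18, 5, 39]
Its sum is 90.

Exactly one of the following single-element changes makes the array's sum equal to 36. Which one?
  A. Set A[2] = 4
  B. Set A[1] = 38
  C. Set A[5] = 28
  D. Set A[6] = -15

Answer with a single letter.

Option A: A[2] -19->4, delta=23, new_sum=90+(23)=113
Option B: A[1] 31->38, delta=7, new_sum=90+(7)=97
Option C: A[5] 5->28, delta=23, new_sum=90+(23)=113
Option D: A[6] 39->-15, delta=-54, new_sum=90+(-54)=36 <-- matches target

Answer: D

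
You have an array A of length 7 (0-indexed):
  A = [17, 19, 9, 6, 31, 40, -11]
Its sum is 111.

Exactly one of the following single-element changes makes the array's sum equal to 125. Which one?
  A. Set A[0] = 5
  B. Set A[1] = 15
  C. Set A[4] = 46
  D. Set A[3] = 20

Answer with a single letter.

Option A: A[0] 17->5, delta=-12, new_sum=111+(-12)=99
Option B: A[1] 19->15, delta=-4, new_sum=111+(-4)=107
Option C: A[4] 31->46, delta=15, new_sum=111+(15)=126
Option D: A[3] 6->20, delta=14, new_sum=111+(14)=125 <-- matches target

Answer: D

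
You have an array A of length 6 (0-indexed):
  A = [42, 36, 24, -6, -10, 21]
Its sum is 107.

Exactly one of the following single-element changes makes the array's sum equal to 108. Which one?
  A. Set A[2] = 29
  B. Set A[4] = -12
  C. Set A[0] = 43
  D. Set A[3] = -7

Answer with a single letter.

Answer: C

Derivation:
Option A: A[2] 24->29, delta=5, new_sum=107+(5)=112
Option B: A[4] -10->-12, delta=-2, new_sum=107+(-2)=105
Option C: A[0] 42->43, delta=1, new_sum=107+(1)=108 <-- matches target
Option D: A[3] -6->-7, delta=-1, new_sum=107+(-1)=106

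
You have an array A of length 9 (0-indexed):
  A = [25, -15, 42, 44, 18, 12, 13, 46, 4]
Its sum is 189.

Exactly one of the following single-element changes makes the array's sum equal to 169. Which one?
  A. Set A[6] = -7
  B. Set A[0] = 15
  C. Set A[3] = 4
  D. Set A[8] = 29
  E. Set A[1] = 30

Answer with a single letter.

Answer: A

Derivation:
Option A: A[6] 13->-7, delta=-20, new_sum=189+(-20)=169 <-- matches target
Option B: A[0] 25->15, delta=-10, new_sum=189+(-10)=179
Option C: A[3] 44->4, delta=-40, new_sum=189+(-40)=149
Option D: A[8] 4->29, delta=25, new_sum=189+(25)=214
Option E: A[1] -15->30, delta=45, new_sum=189+(45)=234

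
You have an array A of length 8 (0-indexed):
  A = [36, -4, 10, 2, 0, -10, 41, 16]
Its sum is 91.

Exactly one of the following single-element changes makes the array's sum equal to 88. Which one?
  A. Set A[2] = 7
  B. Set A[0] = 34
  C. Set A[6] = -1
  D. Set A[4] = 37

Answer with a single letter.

Answer: A

Derivation:
Option A: A[2] 10->7, delta=-3, new_sum=91+(-3)=88 <-- matches target
Option B: A[0] 36->34, delta=-2, new_sum=91+(-2)=89
Option C: A[6] 41->-1, delta=-42, new_sum=91+(-42)=49
Option D: A[4] 0->37, delta=37, new_sum=91+(37)=128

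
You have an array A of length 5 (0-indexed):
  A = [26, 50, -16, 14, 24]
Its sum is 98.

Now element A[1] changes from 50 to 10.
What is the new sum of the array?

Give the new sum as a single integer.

Answer: 58

Derivation:
Old value at index 1: 50
New value at index 1: 10
Delta = 10 - 50 = -40
New sum = old_sum + delta = 98 + (-40) = 58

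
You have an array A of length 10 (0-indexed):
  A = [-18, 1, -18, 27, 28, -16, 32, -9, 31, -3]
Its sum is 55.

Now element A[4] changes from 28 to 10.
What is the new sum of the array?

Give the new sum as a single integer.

Old value at index 4: 28
New value at index 4: 10
Delta = 10 - 28 = -18
New sum = old_sum + delta = 55 + (-18) = 37

Answer: 37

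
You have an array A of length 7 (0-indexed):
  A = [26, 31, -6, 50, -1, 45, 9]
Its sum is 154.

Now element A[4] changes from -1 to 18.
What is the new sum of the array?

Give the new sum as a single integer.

Old value at index 4: -1
New value at index 4: 18
Delta = 18 - -1 = 19
New sum = old_sum + delta = 154 + (19) = 173

Answer: 173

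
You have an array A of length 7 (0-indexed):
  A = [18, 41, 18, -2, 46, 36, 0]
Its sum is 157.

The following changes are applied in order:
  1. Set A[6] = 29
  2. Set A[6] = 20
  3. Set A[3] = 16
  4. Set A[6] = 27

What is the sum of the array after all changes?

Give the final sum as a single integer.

Initial sum: 157
Change 1: A[6] 0 -> 29, delta = 29, sum = 186
Change 2: A[6] 29 -> 20, delta = -9, sum = 177
Change 3: A[3] -2 -> 16, delta = 18, sum = 195
Change 4: A[6] 20 -> 27, delta = 7, sum = 202

Answer: 202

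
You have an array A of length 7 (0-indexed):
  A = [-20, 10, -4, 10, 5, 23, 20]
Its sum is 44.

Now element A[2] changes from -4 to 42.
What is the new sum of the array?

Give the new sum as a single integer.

Old value at index 2: -4
New value at index 2: 42
Delta = 42 - -4 = 46
New sum = old_sum + delta = 44 + (46) = 90

Answer: 90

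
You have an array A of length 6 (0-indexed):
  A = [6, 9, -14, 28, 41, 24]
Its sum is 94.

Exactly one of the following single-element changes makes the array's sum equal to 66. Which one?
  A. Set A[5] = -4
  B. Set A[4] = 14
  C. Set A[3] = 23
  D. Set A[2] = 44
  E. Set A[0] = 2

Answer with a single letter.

Answer: A

Derivation:
Option A: A[5] 24->-4, delta=-28, new_sum=94+(-28)=66 <-- matches target
Option B: A[4] 41->14, delta=-27, new_sum=94+(-27)=67
Option C: A[3] 28->23, delta=-5, new_sum=94+(-5)=89
Option D: A[2] -14->44, delta=58, new_sum=94+(58)=152
Option E: A[0] 6->2, delta=-4, new_sum=94+(-4)=90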